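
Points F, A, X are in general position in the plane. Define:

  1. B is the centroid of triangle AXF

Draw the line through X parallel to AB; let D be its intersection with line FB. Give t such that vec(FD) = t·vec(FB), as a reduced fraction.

Work in coordinates with F = (0, 0), A = (1, 0), X = (0, 1).
1. B is the centroid of triangle AXF ⇒ B = (1/3, 1/3)
through X parallel to AB: direction (-2/3, 1/3); meets FB at D = (2/3, 2/3)
D = F + t·(B−F) with t = 2

t = 2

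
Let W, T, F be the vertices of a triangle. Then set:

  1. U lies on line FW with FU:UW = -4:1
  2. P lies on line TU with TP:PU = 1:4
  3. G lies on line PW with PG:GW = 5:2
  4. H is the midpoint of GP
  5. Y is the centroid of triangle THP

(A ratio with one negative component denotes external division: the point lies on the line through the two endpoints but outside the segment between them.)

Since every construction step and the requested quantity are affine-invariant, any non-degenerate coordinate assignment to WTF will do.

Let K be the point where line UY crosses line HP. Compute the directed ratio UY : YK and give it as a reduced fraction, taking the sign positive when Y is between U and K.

UY:YK = -13

Assign W = (0, 0), T = (1, 0), F = (0, 1) — the answer is frame-independent, so this choice is without loss of generality.
1. U lies on line FW with FU:UW = -4:1 ⇒ U = (0, -1/3)
2. P lies on line TU with TP:PU = 1:4 ⇒ P = (4/5, -1/15)
3. G lies on line PW with PG:GW = 5:2 ⇒ G = (8/35, -2/105)
4. H is the midpoint of GP ⇒ H = (18/35, -3/70)
5. Y is the centroid of triangle THP ⇒ Y = (27/35, -23/630)
line UY meets HP at K = (324/455, -27/455)
Y = U + t·(K−U) with t = 13/12, so UY:YK = 13/12:-1/12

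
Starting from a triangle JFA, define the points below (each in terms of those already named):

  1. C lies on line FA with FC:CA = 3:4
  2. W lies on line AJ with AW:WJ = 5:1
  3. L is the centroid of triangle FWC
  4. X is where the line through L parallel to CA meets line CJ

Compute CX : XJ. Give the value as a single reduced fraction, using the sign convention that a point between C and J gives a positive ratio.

CX:XJ = 5/13

Choose coordinates J = (0, 0), F = (1, 0), A = (0, 1).
1. C lies on line FA with FC:CA = 3:4 ⇒ C = (4/7, 3/7)
2. W lies on line AJ with AW:WJ = 5:1 ⇒ W = (0, 1/6)
3. L is the centroid of triangle FWC ⇒ L = (11/21, 25/126)
4. X is where the line through L parallel to CA meets line CJ ⇒ X = (26/63, 13/42)
X = C + t·(J−C) with t = 5/18, so CX:XJ = t:(1−t) = 5/18:13/18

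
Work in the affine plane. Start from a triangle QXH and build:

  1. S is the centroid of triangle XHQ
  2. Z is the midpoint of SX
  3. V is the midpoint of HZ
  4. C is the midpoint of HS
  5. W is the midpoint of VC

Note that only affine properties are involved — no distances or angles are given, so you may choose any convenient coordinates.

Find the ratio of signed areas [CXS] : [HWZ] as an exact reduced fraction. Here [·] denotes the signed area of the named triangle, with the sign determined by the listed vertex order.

[CXS]:[HWZ] = -4

Work in coordinates with Q = (0, 0), X = (1, 0), H = (0, 1).
1. S is the centroid of triangle XHQ ⇒ S = (1/3, 1/3)
2. Z is the midpoint of SX ⇒ Z = (2/3, 1/6)
3. V is the midpoint of HZ ⇒ V = (1/3, 7/12)
4. C is the midpoint of HS ⇒ C = (1/6, 2/3)
5. W is the midpoint of VC ⇒ W = (1/4, 5/8)
2·[CXS] = -1/6, 2·[HWZ] = 1/24
[CXS]:[HWZ] = -1/6:1/24 = -4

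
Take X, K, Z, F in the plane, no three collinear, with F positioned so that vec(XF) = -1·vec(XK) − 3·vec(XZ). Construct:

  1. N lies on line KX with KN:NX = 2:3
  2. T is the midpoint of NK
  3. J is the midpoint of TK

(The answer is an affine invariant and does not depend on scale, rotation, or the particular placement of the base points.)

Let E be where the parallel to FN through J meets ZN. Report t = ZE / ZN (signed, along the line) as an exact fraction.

Set X = (0, 0), K = (1, 0), Z = (0, 1), F = (-1, -3); any affine frame gives the same invariant.
1. N lies on line KX with KN:NX = 2:3 ⇒ N = (3/5, 0)
2. T is the midpoint of NK ⇒ T = (4/5, 0)
3. J is the midpoint of TK ⇒ J = (9/10, 0)
through J parallel to FN: direction (8/5, 3); meets ZN at E = (129/170, -9/34)
E = Z + t·(N−Z) with t = 43/34

t = 43/34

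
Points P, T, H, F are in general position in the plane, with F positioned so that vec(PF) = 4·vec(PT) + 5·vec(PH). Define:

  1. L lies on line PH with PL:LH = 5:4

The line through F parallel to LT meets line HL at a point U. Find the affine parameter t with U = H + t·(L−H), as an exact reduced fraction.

Work in coordinates with P = (0, 0), T = (1, 0), H = (0, 1), F = (4, 5).
1. L lies on line PH with PL:LH = 5:4 ⇒ L = (0, 5/9)
through F parallel to LT: direction (1, -5/9); meets HL at U = (0, 65/9)
U = H + t·(L−H) with t = -14

t = -14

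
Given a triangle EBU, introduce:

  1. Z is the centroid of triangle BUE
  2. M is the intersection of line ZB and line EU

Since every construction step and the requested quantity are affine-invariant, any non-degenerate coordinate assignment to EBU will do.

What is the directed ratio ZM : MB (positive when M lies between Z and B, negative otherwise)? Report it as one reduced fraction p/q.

Work in coordinates with E = (0, 0), B = (1, 0), U = (0, 1).
1. Z is the centroid of triangle BUE ⇒ Z = (1/3, 1/3)
2. M is the intersection of line ZB and line EU ⇒ M = (0, 1/2)
M = Z + t·(B−Z) with t = -1/2, so ZM:MB = t:(1−t) = -1/2:3/2

ZM:MB = -1/3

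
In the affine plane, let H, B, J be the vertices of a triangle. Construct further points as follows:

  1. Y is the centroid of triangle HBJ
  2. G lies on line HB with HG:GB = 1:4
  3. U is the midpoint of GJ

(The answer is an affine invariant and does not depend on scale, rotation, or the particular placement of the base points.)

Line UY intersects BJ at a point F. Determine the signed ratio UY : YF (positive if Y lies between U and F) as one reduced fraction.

Set H = (0, 0), B = (1, 0), J = (0, 1); any affine frame gives the same invariant.
1. Y is the centroid of triangle HBJ ⇒ Y = (1/3, 1/3)
2. G lies on line HB with HG:GB = 1:4 ⇒ G = (1/5, 0)
3. U is the midpoint of GJ ⇒ U = (1/10, 1/2)
line UY meets BJ at F = (3/2, -1/2)
Y = U + t·(F−U) with t = 1/6, so UY:YF = 1/6:5/6

UY:YF = 1/5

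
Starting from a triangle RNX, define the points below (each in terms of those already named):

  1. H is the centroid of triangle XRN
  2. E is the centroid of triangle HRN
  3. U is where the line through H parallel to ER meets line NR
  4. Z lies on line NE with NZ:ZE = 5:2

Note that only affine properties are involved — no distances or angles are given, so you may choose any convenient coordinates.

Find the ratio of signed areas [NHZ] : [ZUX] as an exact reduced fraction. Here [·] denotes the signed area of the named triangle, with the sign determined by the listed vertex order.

[NHZ]:[ZUX] = -5/96

Assign R = (0, 0), N = (1, 0), X = (0, 1) — the answer is frame-independent, so this choice is without loss of generality.
1. H is the centroid of triangle XRN ⇒ H = (1/3, 1/3)
2. E is the centroid of triangle HRN ⇒ E = (4/9, 1/9)
3. U is where the line through H parallel to ER meets line NR ⇒ U = (-1, 0)
4. Z lies on line NE with NZ:ZE = 5:2 ⇒ Z = (38/63, 5/63)
2·[NHZ] = 5/63, 2·[ZUX] = -32/21
[NHZ]:[ZUX] = 5/63:-32/21 = -5/96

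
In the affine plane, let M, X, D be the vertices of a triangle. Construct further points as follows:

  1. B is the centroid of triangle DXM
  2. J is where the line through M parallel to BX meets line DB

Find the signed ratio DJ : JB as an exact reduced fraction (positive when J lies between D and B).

DJ:JB = -2

Set M = (0, 0), X = (1, 0), D = (0, 1); any affine frame gives the same invariant.
1. B is the centroid of triangle DXM ⇒ B = (1/3, 1/3)
2. J is where the line through M parallel to BX meets line DB ⇒ J = (2/3, -1/3)
J = D + t·(B−D) with t = 2, so DJ:JB = t:(1−t) = 2:-1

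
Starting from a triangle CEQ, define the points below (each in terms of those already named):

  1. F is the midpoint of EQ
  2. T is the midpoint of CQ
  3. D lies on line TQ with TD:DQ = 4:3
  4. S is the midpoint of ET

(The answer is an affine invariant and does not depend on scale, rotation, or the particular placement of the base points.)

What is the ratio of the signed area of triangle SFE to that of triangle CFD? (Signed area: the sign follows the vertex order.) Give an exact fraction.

Choose coordinates C = (0, 0), E = (1, 0), Q = (0, 1).
1. F is the midpoint of EQ ⇒ F = (1/2, 1/2)
2. T is the midpoint of CQ ⇒ T = (0, 1/2)
3. D lies on line TQ with TD:DQ = 4:3 ⇒ D = (0, 11/14)
4. S is the midpoint of ET ⇒ S = (1/2, 1/4)
2·[SFE] = -1/8, 2·[CFD] = 11/28
[SFE]:[CFD] = -1/8:11/28 = -7/22

[SFE]:[CFD] = -7/22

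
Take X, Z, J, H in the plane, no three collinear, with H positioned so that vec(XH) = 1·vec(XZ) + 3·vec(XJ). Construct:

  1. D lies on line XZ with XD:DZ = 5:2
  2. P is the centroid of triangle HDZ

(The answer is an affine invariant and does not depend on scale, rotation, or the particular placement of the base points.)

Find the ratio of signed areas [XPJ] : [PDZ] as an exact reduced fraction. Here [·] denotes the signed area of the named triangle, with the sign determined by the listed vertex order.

Work in coordinates with X = (0, 0), Z = (1, 0), J = (0, 1), H = (1, 3).
1. D lies on line XZ with XD:DZ = 5:2 ⇒ D = (5/7, 0)
2. P is the centroid of triangle HDZ ⇒ P = (19/21, 1)
2·[XPJ] = 19/21, 2·[PDZ] = 2/7
[XPJ]:[PDZ] = 19/21:2/7 = 19/6

[XPJ]:[PDZ] = 19/6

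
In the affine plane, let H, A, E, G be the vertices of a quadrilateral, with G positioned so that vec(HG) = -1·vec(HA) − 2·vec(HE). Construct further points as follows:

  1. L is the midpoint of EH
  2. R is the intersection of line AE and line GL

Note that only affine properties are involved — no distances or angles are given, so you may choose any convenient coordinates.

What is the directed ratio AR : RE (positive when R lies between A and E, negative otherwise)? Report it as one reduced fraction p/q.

Set H = (0, 0), A = (1, 0), E = (0, 1), G = (-1, -2); any affine frame gives the same invariant.
1. L is the midpoint of EH ⇒ L = (0, 1/2)
2. R is the intersection of line AE and line GL ⇒ R = (1/7, 6/7)
R = A + t·(E−A) with t = 6/7, so AR:RE = t:(1−t) = 6/7:1/7

AR:RE = 6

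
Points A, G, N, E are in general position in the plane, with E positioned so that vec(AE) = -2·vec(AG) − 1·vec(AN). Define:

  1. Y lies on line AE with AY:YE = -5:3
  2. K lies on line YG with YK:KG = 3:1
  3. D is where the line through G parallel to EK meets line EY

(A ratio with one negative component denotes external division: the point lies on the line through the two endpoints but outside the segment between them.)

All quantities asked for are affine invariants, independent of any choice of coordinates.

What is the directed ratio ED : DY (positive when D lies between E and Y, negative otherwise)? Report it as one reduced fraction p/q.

Choose coordinates A = (0, 0), G = (1, 0), N = (0, 1), E = (-2, -1).
1. Y lies on line AE with AY:YE = -5:3 ⇒ Y = (-5, -5/2)
2. K lies on line YG with YK:KG = 3:1 ⇒ K = (-1/2, -5/8)
3. D is where the line through G parallel to EK meets line EY ⇒ D = (-1, -1/2)
D = E + t·(Y−E) with t = -1/3, so ED:DY = t:(1−t) = -1/3:4/3

ED:DY = -1/4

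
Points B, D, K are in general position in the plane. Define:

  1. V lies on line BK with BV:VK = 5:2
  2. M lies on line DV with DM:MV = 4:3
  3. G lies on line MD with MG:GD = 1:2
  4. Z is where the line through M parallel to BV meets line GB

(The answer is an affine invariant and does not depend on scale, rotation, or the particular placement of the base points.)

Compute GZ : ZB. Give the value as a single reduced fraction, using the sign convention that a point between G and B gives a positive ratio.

Work in coordinates with B = (0, 0), D = (1, 0), K = (0, 1).
1. V lies on line BK with BV:VK = 5:2 ⇒ V = (0, 5/7)
2. M lies on line DV with DM:MV = 4:3 ⇒ M = (3/7, 20/49)
3. G lies on line MD with MG:GD = 1:2 ⇒ G = (13/21, 40/147)
4. Z is where the line through M parallel to BV meets line GB ⇒ Z = (3/7, 120/637)
Z = G + t·(B−G) with t = 4/13, so GZ:ZB = t:(1−t) = 4/13:9/13

GZ:ZB = 4/9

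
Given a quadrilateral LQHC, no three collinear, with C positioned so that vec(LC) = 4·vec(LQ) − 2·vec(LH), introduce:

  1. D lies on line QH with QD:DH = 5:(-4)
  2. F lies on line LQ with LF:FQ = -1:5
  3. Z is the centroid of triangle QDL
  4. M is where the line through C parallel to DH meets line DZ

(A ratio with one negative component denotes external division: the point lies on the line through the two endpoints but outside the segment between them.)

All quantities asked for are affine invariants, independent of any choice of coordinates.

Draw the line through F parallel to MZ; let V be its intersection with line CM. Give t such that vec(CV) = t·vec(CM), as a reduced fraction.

t = 49/34

Work in coordinates with L = (0, 0), Q = (1, 0), H = (0, 1), C = (4, -2).
1. D lies on line QH with QD:DH = 5:(-4) ⇒ D = (-4, 5)
2. F lies on line LQ with LF:FQ = -1:5 ⇒ F = (-1/4, 0)
3. Z is the centroid of triangle QDL ⇒ Z = (-1, 5/3)
4. M is where the line through C parallel to DH meets line DZ ⇒ M = (-13, 15)
through F parallel to MZ: direction (12, -40/3); meets CM at V = (-41/2, 45/2)
V = C + t·(M−C) with t = 49/34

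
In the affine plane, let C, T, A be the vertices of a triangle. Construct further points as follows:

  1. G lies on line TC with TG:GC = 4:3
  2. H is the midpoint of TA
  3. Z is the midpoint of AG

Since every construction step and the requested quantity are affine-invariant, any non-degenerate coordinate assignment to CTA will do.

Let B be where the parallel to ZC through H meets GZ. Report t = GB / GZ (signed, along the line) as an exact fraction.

Assign C = (0, 0), T = (1, 0), A = (0, 1) — the answer is frame-independent, so this choice is without loss of generality.
1. G lies on line TC with TG:GC = 4:3 ⇒ G = (3/7, 0)
2. H is the midpoint of TA ⇒ H = (1/2, 1/2)
3. Z is the midpoint of AG ⇒ Z = (3/14, 1/2)
through H parallel to ZC: direction (-3/14, -1/2); meets GZ at B = (5/14, 1/6)
B = G + t·(Z−G) with t = 1/3

t = 1/3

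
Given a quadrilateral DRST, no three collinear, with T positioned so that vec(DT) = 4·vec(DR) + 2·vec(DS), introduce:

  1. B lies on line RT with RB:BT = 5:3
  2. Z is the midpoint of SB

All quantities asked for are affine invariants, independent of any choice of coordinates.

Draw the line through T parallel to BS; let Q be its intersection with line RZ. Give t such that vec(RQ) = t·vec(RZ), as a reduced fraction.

t = 8/5

Assign D = (0, 0), R = (1, 0), S = (0, 1), T = (4, 2) — the answer is frame-independent, so this choice is without loss of generality.
1. B lies on line RT with RB:BT = 5:3 ⇒ B = (23/8, 5/4)
2. Z is the midpoint of SB ⇒ Z = (23/16, 9/8)
through T parallel to BS: direction (-23/8, -1/4); meets RZ at Q = (17/10, 9/5)
Q = R + t·(Z−R) with t = 8/5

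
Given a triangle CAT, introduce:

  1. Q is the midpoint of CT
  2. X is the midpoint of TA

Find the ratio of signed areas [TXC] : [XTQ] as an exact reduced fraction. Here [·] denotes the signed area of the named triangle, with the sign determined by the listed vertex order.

Set C = (0, 0), A = (1, 0), T = (0, 1); any affine frame gives the same invariant.
1. Q is the midpoint of CT ⇒ Q = (0, 1/2)
2. X is the midpoint of TA ⇒ X = (1/2, 1/2)
2·[TXC] = -1/2, 2·[XTQ] = 1/4
[TXC]:[XTQ] = -1/2:1/4 = -2

[TXC]:[XTQ] = -2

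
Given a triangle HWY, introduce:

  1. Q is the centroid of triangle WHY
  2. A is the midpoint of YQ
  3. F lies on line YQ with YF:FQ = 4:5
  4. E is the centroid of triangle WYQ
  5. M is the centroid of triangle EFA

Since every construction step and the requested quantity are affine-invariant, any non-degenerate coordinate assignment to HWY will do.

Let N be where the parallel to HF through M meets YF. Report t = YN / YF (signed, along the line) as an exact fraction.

Work in coordinates with H = (0, 0), W = (1, 0), Y = (0, 1).
1. Q is the centroid of triangle WHY ⇒ Q = (1/3, 1/3)
2. A is the midpoint of YQ ⇒ A = (1/6, 2/3)
3. F lies on line YQ with YF:FQ = 4:5 ⇒ F = (4/27, 19/27)
4. E is the centroid of triangle WYQ ⇒ E = (4/9, 4/9)
5. M is the centroid of triangle EFA ⇒ M = (41/162, 49/81)
through M parallel to HF: direction (4/27, 19/27); meets YF at N = (115/486, 128/243)
N = Y + t·(F−Y) with t = 115/72

t = 115/72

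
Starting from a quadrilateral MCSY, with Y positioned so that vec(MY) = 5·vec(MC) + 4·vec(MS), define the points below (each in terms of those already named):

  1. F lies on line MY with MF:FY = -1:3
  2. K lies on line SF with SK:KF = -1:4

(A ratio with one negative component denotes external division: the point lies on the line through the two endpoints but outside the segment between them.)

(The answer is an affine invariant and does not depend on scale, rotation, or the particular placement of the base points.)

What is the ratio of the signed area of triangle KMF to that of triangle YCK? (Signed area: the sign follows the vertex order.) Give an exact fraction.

[KMF]:[YCK] = 5/13

Assign M = (0, 0), C = (1, 0), S = (0, 1), Y = (5, 4) — the answer is frame-independent, so this choice is without loss of generality.
1. F lies on line MY with MF:FY = -1:3 ⇒ F = (-5/2, -2)
2. K lies on line SF with SK:KF = -1:4 ⇒ K = (5/6, 2)
2·[KMF] = -10/3, 2·[YCK] = -26/3
[KMF]:[YCK] = -10/3:-26/3 = 5/13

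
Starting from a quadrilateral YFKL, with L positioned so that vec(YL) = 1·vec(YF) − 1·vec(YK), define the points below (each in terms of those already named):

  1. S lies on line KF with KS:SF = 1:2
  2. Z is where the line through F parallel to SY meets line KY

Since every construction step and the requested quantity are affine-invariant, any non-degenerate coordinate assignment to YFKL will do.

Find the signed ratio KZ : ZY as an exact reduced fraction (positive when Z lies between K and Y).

KZ:ZY = -3/2

Choose coordinates Y = (0, 0), F = (1, 0), K = (0, 1), L = (1, -1).
1. S lies on line KF with KS:SF = 1:2 ⇒ S = (1/3, 2/3)
2. Z is where the line through F parallel to SY meets line KY ⇒ Z = (0, -2)
Z = K + t·(Y−K) with t = 3, so KZ:ZY = t:(1−t) = 3:-2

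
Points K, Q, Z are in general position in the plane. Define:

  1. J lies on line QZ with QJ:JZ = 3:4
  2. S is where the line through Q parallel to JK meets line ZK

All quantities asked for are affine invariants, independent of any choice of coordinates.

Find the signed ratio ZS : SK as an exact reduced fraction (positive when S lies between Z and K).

Choose coordinates K = (0, 0), Q = (1, 0), Z = (0, 1).
1. J lies on line QZ with QJ:JZ = 3:4 ⇒ J = (4/7, 3/7)
2. S is where the line through Q parallel to JK meets line ZK ⇒ S = (0, -3/4)
S = Z + t·(K−Z) with t = 7/4, so ZS:SK = t:(1−t) = 7/4:-3/4

ZS:SK = -7/3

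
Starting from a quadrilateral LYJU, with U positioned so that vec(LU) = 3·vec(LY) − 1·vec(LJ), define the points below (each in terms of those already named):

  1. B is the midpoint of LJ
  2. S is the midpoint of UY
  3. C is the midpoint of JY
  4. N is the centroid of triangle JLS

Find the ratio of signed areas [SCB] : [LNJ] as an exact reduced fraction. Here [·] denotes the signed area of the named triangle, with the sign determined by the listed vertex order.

[SCB]:[LNJ] = 3/4

Assign L = (0, 0), Y = (1, 0), J = (0, 1), U = (3, -1) — the answer is frame-independent, so this choice is without loss of generality.
1. B is the midpoint of LJ ⇒ B = (0, 1/2)
2. S is the midpoint of UY ⇒ S = (2, -1/2)
3. C is the midpoint of JY ⇒ C = (1/2, 1/2)
4. N is the centroid of triangle JLS ⇒ N = (2/3, 1/6)
2·[SCB] = 1/2, 2·[LNJ] = 2/3
[SCB]:[LNJ] = 1/2:2/3 = 3/4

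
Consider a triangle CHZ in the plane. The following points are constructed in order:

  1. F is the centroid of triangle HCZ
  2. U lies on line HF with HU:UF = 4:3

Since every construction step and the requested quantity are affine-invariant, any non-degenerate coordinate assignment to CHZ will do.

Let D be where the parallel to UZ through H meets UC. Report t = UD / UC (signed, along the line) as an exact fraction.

t = -4/13

Assign C = (0, 0), H = (1, 0), Z = (0, 1) — the answer is frame-independent, so this choice is without loss of generality.
1. F is the centroid of triangle HCZ ⇒ F = (1/3, 1/3)
2. U lies on line HF with HU:UF = 4:3 ⇒ U = (13/21, 4/21)
through H parallel to UZ: direction (-13/21, 17/21); meets UC at D = (17/21, 68/273)
D = U + t·(C−U) with t = -4/13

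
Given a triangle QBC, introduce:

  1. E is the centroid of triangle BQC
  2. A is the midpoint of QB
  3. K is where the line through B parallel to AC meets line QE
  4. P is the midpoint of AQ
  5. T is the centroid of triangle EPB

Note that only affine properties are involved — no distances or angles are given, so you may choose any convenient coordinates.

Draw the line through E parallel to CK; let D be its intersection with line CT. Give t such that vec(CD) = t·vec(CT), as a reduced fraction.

t = 4/5

Work in coordinates with Q = (0, 0), B = (1, 0), C = (0, 1).
1. E is the centroid of triangle BQC ⇒ E = (1/3, 1/3)
2. A is the midpoint of QB ⇒ A = (1/2, 0)
3. K is where the line through B parallel to AC meets line QE ⇒ K = (2/3, 2/3)
4. P is the midpoint of AQ ⇒ P = (1/4, 0)
5. T is the centroid of triangle EPB ⇒ T = (19/36, 1/9)
through E parallel to CK: direction (2/3, -1/3); meets CT at D = (19/45, 13/45)
D = C + t·(T−C) with t = 4/5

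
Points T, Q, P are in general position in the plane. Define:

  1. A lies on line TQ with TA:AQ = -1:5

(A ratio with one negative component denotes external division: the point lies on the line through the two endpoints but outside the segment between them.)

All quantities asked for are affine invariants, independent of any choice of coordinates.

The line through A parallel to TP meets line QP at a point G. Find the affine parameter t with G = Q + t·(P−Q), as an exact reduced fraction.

t = 5/4

Choose coordinates T = (0, 0), Q = (1, 0), P = (0, 1).
1. A lies on line TQ with TA:AQ = -1:5 ⇒ A = (-1/4, 0)
through A parallel to TP: direction (0, 1); meets QP at G = (-1/4, 5/4)
G = Q + t·(P−Q) with t = 5/4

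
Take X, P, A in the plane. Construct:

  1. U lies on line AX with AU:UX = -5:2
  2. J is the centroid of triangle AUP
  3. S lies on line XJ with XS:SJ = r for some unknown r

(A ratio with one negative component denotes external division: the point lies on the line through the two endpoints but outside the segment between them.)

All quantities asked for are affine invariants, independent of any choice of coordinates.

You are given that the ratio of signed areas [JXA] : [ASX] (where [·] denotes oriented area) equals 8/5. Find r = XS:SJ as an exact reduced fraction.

r = 5/3

Set X = (0, 0), P = (1, 0), A = (0, 1); any affine frame gives the same invariant.
1. U lies on line AX with AU:UX = -5:2 ⇒ U = (0, -2/3)
2. J is the centroid of triangle AUP ⇒ J = (1/3, 1/9)
3. With XS:SJ = r, write λ = r/(r+1) so S = X + λ·(J−X); S is affine-linear in λ
Every point depending on S is an affine combination of S and λ-independent points, so each such coordinate is linear in λ; the λ² term in each signed area is a multiple of (J−X)×(J−X) = 0, so 2·[JXA] and 2·[ASX] are each linear in λ. Evaluating at λ=0 and λ=1:
  2·[JXA] = -1/3,   2·[ASX] = -1/3·λ
So [JXA]:[ASX] = (-1/3) / (-1/3·λ). Setting this equal to 8/5:
  -1/3 = 8/5·(-1/3·λ)  ⇒  λ = 5/8
Then r = λ/(1−λ) = (5/8)/(3/8) = 5/3. Check: with r = 5/3, S = (5/24, 5/72) and [JXA]:[ASX] = 8/5 as required.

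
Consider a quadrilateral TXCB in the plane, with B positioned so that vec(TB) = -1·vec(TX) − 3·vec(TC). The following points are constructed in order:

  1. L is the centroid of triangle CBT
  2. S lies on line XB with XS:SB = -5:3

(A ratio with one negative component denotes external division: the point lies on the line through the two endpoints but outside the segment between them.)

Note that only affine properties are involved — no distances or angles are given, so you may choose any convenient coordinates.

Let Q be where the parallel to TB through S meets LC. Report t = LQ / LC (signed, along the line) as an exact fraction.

Work in coordinates with T = (0, 0), X = (1, 0), C = (0, 1), B = (-1, -3).
1. L is the centroid of triangle CBT ⇒ L = (-1/3, -2/3)
2. S lies on line XB with XS:SB = -5:3 ⇒ S = (-4, -15/2)
through S parallel to TB: direction (-1, -3); meets LC at Q = (7/4, 39/4)
Q = L + t·(C−L) with t = 25/4

t = 25/4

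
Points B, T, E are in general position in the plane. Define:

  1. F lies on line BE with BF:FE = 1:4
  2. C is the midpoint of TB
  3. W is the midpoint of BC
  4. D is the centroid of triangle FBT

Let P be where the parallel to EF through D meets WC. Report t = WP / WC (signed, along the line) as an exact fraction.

t = 1/3

Assign B = (0, 0), T = (1, 0), E = (0, 1) — the answer is frame-independent, so this choice is without loss of generality.
1. F lies on line BE with BF:FE = 1:4 ⇒ F = (0, 1/5)
2. C is the midpoint of TB ⇒ C = (1/2, 0)
3. W is the midpoint of BC ⇒ W = (1/4, 0)
4. D is the centroid of triangle FBT ⇒ D = (1/3, 1/15)
through D parallel to EF: direction (0, -4/5); meets WC at P = (1/3, 0)
P = W + t·(C−W) with t = 1/3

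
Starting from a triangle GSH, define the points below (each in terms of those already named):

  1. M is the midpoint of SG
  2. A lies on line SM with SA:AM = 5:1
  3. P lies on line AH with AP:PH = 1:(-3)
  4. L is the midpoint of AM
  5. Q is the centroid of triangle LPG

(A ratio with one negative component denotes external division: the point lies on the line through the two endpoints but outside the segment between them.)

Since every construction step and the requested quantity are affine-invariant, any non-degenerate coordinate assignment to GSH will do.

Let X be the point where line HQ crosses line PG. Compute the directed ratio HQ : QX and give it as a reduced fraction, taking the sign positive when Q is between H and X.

Set G = (0, 0), S = (1, 0), H = (0, 1); any affine frame gives the same invariant.
1. M is the midpoint of SG ⇒ M = (1/2, 0)
2. A lies on line SM with SA:AM = 5:1 ⇒ A = (7/12, 0)
3. P lies on line AH with AP:PH = 1:(-3) ⇒ P = (7/8, -1/2)
4. L is the midpoint of AM ⇒ L = (13/24, 0)
5. Q is the centroid of triangle LPG ⇒ Q = (17/36, -1/6)
line HQ meets PG at X = (119/226, -34/113)
Q = H + t·(X−H) with t = 113/126, so HQ:QX = 113/126:13/126

HQ:QX = 113/13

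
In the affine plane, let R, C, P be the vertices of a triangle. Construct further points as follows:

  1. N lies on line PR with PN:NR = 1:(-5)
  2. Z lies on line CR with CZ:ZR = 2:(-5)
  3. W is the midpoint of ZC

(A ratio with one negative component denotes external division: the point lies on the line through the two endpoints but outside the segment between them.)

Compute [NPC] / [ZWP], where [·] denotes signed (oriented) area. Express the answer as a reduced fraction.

Choose coordinates R = (0, 0), C = (1, 0), P = (0, 1).
1. N lies on line PR with PN:NR = 1:(-5) ⇒ N = (0, 5/4)
2. Z lies on line CR with CZ:ZR = 2:(-5) ⇒ Z = (5/3, 0)
3. W is the midpoint of ZC ⇒ W = (4/3, 0)
2·[NPC] = 1/4, 2·[ZWP] = -1/3
[NPC]:[ZWP] = 1/4:-1/3 = -3/4

[NPC]:[ZWP] = -3/4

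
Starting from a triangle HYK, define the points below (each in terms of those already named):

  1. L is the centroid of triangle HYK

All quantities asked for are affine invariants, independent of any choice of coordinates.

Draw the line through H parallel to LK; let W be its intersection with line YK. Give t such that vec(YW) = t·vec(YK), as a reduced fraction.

Choose coordinates H = (0, 0), Y = (1, 0), K = (0, 1).
1. L is the centroid of triangle HYK ⇒ L = (1/3, 1/3)
through H parallel to LK: direction (-1/3, 2/3); meets YK at W = (-1, 2)
W = Y + t·(K−Y) with t = 2

t = 2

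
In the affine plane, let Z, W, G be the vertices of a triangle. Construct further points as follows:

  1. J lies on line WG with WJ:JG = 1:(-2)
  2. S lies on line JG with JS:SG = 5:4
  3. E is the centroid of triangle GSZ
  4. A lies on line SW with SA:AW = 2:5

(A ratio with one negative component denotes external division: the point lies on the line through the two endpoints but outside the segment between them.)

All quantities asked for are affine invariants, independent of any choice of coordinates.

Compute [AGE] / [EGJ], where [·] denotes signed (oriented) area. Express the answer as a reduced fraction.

[AGE]:[EGJ] = -29/63

Choose coordinates Z = (0, 0), W = (1, 0), G = (0, 1).
1. J lies on line WG with WJ:JG = 1:(-2) ⇒ J = (2, -1)
2. S lies on line JG with JS:SG = 5:4 ⇒ S = (8/9, 1/9)
3. E is the centroid of triangle GSZ ⇒ E = (8/27, 10/27)
4. A lies on line SW with SA:AW = 2:5 ⇒ A = (58/63, 5/63)
2·[AGE] = 58/189, 2·[EGJ] = -2/3
[AGE]:[EGJ] = 58/189:-2/3 = -29/63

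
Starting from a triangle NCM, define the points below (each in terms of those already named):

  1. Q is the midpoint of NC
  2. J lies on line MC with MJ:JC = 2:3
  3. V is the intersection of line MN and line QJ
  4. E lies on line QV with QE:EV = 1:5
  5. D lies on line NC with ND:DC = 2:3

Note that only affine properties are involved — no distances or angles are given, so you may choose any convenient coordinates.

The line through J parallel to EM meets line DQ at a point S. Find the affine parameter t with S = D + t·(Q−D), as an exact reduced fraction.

Work in coordinates with N = (0, 0), C = (1, 0), M = (0, 1).
1. Q is the midpoint of NC ⇒ Q = (1/2, 0)
2. J lies on line MC with MJ:JC = 2:3 ⇒ J = (2/5, 3/5)
3. V is the intersection of line MN and line QJ ⇒ V = (0, 3)
4. E lies on line QV with QE:EV = 1:5 ⇒ E = (5/12, 1/2)
5. D lies on line NC with ND:DC = 2:3 ⇒ D = (2/5, 0)
through J parallel to EM: direction (-5/12, 1/2); meets DQ at S = (9/10, 0)
S = D + t·(Q−D) with t = 5

t = 5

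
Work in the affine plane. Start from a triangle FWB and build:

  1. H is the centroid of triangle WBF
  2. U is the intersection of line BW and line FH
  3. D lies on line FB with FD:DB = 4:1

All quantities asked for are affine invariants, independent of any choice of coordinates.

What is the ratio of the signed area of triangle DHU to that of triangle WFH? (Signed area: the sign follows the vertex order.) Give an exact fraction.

[DHU]:[WFH] = -2/5

Work in coordinates with F = (0, 0), W = (1, 0), B = (0, 1).
1. H is the centroid of triangle WBF ⇒ H = (1/3, 1/3)
2. U is the intersection of line BW and line FH ⇒ U = (1/2, 1/2)
3. D lies on line FB with FD:DB = 4:1 ⇒ D = (0, 4/5)
2·[DHU] = 2/15, 2·[WFH] = -1/3
[DHU]:[WFH] = 2/15:-1/3 = -2/5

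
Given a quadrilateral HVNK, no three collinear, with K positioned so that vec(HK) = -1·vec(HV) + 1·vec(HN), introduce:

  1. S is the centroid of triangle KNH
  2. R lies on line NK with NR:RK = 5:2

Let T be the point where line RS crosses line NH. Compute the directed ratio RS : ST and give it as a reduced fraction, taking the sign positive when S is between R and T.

Choose coordinates H = (0, 0), V = (1, 0), N = (0, 1), K = (-1, 1).
1. S is the centroid of triangle KNH ⇒ S = (-1/3, 2/3)
2. R lies on line NK with NR:RK = 5:2 ⇒ R = (-5/7, 1)
line RS meets NH at T = (0, 3/8)
S = R + t·(T−R) with t = 8/15, so RS:ST = 8/15:7/15

RS:ST = 8/7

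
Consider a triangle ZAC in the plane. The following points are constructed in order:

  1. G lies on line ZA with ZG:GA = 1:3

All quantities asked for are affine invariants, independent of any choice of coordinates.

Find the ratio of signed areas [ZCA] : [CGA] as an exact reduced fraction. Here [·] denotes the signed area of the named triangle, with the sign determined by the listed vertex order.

Set Z = (0, 0), A = (1, 0), C = (0, 1); any affine frame gives the same invariant.
1. G lies on line ZA with ZG:GA = 1:3 ⇒ G = (1/4, 0)
2·[ZCA] = -1, 2·[CGA] = 3/4
[ZCA]:[CGA] = -1:3/4 = -4/3

[ZCA]:[CGA] = -4/3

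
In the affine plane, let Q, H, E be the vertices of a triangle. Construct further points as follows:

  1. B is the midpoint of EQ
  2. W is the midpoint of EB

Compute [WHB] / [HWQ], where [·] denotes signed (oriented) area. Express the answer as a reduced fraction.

[WHB]:[HWQ] = -1/3

Work in coordinates with Q = (0, 0), H = (1, 0), E = (0, 1).
1. B is the midpoint of EQ ⇒ B = (0, 1/2)
2. W is the midpoint of EB ⇒ W = (0, 3/4)
2·[WHB] = -1/4, 2·[HWQ] = 3/4
[WHB]:[HWQ] = -1/4:3/4 = -1/3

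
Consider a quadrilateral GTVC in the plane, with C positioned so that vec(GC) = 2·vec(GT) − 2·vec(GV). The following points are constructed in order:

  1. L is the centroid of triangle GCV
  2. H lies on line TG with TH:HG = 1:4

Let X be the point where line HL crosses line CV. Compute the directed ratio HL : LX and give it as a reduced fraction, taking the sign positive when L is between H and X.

HL:LX = -8/5

Work in coordinates with G = (0, 0), T = (1, 0), V = (0, 1), C = (2, -2).
1. L is the centroid of triangle GCV ⇒ L = (2/3, -1/3)
2. H lies on line TG with TH:HG = 1:4 ⇒ H = (4/5, 0)
line HL meets CV at X = (3/4, -1/8)
L = H + t·(X−H) with t = 8/3, so HL:LX = 8/3:-5/3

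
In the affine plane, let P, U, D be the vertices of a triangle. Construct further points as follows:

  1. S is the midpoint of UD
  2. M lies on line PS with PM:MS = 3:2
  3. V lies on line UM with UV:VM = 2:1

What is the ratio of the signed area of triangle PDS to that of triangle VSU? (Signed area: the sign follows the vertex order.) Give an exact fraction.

[PDS]:[VSU] = 15/4

Set P = (0, 0), U = (1, 0), D = (0, 1); any affine frame gives the same invariant.
1. S is the midpoint of UD ⇒ S = (1/2, 1/2)
2. M lies on line PS with PM:MS = 3:2 ⇒ M = (3/10, 3/10)
3. V lies on line UM with UV:VM = 2:1 ⇒ V = (8/15, 1/5)
2·[PDS] = -1/2, 2·[VSU] = -2/15
[PDS]:[VSU] = -1/2:-2/15 = 15/4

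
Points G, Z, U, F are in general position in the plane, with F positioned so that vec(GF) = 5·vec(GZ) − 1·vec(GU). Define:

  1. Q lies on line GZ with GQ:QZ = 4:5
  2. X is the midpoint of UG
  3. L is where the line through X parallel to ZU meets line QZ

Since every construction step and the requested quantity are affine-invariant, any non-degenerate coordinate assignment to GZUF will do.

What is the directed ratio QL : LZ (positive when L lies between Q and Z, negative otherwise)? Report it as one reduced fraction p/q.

Set G = (0, 0), Z = (1, 0), U = (0, 1), F = (5, -1); any affine frame gives the same invariant.
1. Q lies on line GZ with GQ:QZ = 4:5 ⇒ Q = (4/9, 0)
2. X is the midpoint of UG ⇒ X = (0, 1/2)
3. L is where the line through X parallel to ZU meets line QZ ⇒ L = (1/2, 0)
L = Q + t·(Z−Q) with t = 1/10, so QL:LZ = t:(1−t) = 1/10:9/10

QL:LZ = 1/9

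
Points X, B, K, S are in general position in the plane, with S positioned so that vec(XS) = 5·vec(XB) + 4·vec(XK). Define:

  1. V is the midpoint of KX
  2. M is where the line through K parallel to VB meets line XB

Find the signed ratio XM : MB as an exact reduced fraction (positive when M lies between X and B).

Set X = (0, 0), B = (1, 0), K = (0, 1), S = (5, 4); any affine frame gives the same invariant.
1. V is the midpoint of KX ⇒ V = (0, 1/2)
2. M is where the line through K parallel to VB meets line XB ⇒ M = (2, 0)
M = X + t·(B−X) with t = 2, so XM:MB = t:(1−t) = 2:-1

XM:MB = -2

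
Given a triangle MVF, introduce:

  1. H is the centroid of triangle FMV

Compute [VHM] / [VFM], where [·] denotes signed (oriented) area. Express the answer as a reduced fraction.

Assign M = (0, 0), V = (1, 0), F = (0, 1) — the answer is frame-independent, so this choice is without loss of generality.
1. H is the centroid of triangle FMV ⇒ H = (1/3, 1/3)
2·[VHM] = 1/3, 2·[VFM] = 1
[VHM]:[VFM] = 1/3:1 = 1/3

[VHM]:[VFM] = 1/3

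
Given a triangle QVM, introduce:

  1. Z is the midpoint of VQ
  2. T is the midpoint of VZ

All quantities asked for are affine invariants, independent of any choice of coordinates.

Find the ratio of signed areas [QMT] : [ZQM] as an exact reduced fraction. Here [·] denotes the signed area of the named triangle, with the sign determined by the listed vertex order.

[QMT]:[ZQM] = 3/2

Assign Q = (0, 0), V = (1, 0), M = (0, 1) — the answer is frame-independent, so this choice is without loss of generality.
1. Z is the midpoint of VQ ⇒ Z = (1/2, 0)
2. T is the midpoint of VZ ⇒ T = (3/4, 0)
2·[QMT] = -3/4, 2·[ZQM] = -1/2
[QMT]:[ZQM] = -3/4:-1/2 = 3/2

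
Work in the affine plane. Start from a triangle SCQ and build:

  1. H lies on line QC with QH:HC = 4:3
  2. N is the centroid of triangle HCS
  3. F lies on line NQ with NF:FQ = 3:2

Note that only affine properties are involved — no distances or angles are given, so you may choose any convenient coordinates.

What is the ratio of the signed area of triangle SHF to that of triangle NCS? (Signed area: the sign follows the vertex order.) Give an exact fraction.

Work in coordinates with S = (0, 0), C = (1, 0), Q = (0, 1).
1. H lies on line QC with QH:HC = 4:3 ⇒ H = (4/7, 3/7)
2. N is the centroid of triangle HCS ⇒ N = (11/21, 1/7)
3. F lies on line NQ with NF:FQ = 3:2 ⇒ F = (22/105, 23/35)
2·[SHF] = 2/7, 2·[NCS] = -1/7
[SHF]:[NCS] = 2/7:-1/7 = -2

[SHF]:[NCS] = -2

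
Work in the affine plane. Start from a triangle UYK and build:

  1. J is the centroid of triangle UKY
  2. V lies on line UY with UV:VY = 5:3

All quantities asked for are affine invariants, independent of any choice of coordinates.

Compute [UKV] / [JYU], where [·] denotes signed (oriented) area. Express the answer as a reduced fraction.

[UKV]:[JYU] = 15/8

Assign U = (0, 0), Y = (1, 0), K = (0, 1) — the answer is frame-independent, so this choice is without loss of generality.
1. J is the centroid of triangle UKY ⇒ J = (1/3, 1/3)
2. V lies on line UY with UV:VY = 5:3 ⇒ V = (5/8, 0)
2·[UKV] = -5/8, 2·[JYU] = -1/3
[UKV]:[JYU] = -5/8:-1/3 = 15/8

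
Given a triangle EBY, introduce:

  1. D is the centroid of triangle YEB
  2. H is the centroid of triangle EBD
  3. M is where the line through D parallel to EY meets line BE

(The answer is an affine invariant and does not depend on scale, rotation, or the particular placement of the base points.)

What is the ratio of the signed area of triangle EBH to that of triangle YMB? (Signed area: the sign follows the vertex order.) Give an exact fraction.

[EBH]:[YMB] = 1/6

Choose coordinates E = (0, 0), B = (1, 0), Y = (0, 1).
1. D is the centroid of triangle YEB ⇒ D = (1/3, 1/3)
2. H is the centroid of triangle EBD ⇒ H = (4/9, 1/9)
3. M is where the line through D parallel to EY meets line BE ⇒ M = (1/3, 0)
2·[EBH] = 1/9, 2·[YMB] = 2/3
[EBH]:[YMB] = 1/9:2/3 = 1/6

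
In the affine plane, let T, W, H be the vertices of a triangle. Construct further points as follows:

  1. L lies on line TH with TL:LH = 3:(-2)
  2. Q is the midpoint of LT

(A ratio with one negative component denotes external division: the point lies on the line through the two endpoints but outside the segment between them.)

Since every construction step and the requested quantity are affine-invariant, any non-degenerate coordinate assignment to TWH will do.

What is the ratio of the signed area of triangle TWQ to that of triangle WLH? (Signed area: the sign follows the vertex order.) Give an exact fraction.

Work in coordinates with T = (0, 0), W = (1, 0), H = (0, 1).
1. L lies on line TH with TL:LH = 3:(-2) ⇒ L = (0, 3)
2. Q is the midpoint of LT ⇒ Q = (0, 3/2)
2·[TWQ] = 3/2, 2·[WLH] = 2
[TWQ]:[WLH] = 3/2:2 = 3/4

[TWQ]:[WLH] = 3/4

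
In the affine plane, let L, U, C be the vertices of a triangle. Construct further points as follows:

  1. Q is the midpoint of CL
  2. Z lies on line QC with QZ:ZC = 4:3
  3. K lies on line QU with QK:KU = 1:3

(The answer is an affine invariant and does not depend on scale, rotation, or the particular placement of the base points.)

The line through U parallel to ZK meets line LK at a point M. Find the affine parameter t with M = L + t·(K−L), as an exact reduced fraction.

Assign L = (0, 0), U = (1, 0), C = (0, 1) — the answer is frame-independent, so this choice is without loss of generality.
1. Q is the midpoint of CL ⇒ Q = (0, 1/2)
2. Z lies on line QC with QZ:ZC = 4:3 ⇒ Z = (0, 11/14)
3. K lies on line QU with QK:KU = 1:3 ⇒ K = (1/4, 3/8)
through U parallel to ZK: direction (1/4, -23/56); meets LK at M = (23/44, 69/88)
M = L + t·(K−L) with t = 23/11

t = 23/11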